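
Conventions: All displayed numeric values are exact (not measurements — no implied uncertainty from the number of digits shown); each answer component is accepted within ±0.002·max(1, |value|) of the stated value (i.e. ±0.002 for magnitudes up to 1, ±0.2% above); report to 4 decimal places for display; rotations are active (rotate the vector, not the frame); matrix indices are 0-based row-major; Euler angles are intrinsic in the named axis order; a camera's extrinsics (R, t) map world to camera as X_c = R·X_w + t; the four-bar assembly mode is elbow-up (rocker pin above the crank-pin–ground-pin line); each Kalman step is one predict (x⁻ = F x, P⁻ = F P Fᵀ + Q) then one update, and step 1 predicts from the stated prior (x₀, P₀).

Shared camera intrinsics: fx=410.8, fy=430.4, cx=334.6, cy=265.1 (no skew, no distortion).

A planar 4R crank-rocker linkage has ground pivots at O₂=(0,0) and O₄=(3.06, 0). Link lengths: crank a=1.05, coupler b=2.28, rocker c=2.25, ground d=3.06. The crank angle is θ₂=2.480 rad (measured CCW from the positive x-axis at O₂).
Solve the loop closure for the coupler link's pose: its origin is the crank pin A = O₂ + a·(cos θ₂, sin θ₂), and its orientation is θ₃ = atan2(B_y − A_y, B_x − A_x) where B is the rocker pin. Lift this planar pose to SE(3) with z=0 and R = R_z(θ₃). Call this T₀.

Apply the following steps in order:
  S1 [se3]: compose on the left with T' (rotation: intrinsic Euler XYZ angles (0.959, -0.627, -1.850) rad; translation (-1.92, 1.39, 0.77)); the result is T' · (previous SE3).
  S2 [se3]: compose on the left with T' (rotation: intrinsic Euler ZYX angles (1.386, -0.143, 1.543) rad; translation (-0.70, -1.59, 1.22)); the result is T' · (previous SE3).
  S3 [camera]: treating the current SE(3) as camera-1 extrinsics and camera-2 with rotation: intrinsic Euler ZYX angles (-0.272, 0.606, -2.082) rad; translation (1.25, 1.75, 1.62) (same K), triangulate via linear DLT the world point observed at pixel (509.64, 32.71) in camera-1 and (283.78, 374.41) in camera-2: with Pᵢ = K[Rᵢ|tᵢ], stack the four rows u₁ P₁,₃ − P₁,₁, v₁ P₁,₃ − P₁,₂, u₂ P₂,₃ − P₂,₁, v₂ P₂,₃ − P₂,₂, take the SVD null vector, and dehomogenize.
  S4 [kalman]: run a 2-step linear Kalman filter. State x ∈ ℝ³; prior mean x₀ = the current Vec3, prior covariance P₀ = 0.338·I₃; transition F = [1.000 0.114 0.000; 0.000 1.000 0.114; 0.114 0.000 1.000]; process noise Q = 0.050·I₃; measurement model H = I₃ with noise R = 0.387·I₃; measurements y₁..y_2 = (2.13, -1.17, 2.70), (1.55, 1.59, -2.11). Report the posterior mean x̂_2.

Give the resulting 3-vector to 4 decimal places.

result = (1.0125, 0.6967, -0.2613)

source (fourbar_fk): coupler pose = R=[0.9403 -0.3403 0.0000; 0.3403 0.9403 0.0000; 0.0000 0.0000 1.0000], t=(-0.8285, 0.6451, 0.0000)
after S1 (compose_se3): R=[0.0550 0.8079 -0.5867; -0.6057 -0.4402 -0.6629; -0.7938 0.3918 0.4651], t=(-1.2329, 1.3378, 1.5623)
after S2 (compose_se3): R=[-0.7370 0.5552 0.3854; 0.2842 0.7719 -0.5686; -0.6132 -0.3096 -0.7267], t=(0.5382, -3.2631, 2.4109)
after S3 (triangulate): (-0.9014, 1.2879, -1.1864)
after S4 (kf_track): (1.0125, 0.6967, -0.2613)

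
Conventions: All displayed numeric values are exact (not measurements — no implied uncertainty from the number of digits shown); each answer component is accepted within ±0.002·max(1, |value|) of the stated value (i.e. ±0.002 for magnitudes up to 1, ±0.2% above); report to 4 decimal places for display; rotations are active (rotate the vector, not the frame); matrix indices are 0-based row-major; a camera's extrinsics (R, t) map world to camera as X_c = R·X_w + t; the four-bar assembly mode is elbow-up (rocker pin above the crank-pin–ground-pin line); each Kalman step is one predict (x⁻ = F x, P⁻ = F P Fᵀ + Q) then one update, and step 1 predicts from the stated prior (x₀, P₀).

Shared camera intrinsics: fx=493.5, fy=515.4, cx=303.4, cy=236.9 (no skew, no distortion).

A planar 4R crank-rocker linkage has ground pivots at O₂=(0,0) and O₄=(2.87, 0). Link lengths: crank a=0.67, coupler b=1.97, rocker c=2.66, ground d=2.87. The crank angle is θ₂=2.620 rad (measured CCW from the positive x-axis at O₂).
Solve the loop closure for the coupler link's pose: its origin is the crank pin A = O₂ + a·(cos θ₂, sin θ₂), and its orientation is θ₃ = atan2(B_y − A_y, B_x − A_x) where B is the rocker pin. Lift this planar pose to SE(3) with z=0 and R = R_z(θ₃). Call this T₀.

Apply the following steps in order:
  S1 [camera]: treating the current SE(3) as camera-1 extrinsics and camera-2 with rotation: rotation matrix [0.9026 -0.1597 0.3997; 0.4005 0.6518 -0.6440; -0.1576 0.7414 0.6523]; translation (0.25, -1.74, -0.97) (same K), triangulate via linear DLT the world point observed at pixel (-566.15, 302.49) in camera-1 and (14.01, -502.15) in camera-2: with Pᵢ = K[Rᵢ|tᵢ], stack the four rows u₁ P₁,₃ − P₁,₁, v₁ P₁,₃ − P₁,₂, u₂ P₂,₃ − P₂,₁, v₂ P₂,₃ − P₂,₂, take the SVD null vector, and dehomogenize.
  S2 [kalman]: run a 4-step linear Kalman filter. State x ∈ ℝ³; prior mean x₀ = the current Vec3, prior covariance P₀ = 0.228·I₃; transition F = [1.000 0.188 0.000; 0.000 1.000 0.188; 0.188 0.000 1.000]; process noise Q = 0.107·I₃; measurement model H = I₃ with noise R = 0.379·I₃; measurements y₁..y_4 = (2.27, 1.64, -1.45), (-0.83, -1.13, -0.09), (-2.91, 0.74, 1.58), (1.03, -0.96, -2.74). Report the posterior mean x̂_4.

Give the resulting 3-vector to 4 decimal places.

source (fourbar_fk): coupler pose = R=[0.7166 -0.6975 0.0000; 0.6975 0.7166 0.0000; 0.0000 0.0000 1.0000], t=(-0.5809, 0.3338, 0.0000)
after S1 (triangulate): (-1.9160, 1.7168, 1.7885)
after S2 (kf_track): (-0.3986, -0.0488, -0.9699)

result = (-0.3986, -0.0488, -0.9699)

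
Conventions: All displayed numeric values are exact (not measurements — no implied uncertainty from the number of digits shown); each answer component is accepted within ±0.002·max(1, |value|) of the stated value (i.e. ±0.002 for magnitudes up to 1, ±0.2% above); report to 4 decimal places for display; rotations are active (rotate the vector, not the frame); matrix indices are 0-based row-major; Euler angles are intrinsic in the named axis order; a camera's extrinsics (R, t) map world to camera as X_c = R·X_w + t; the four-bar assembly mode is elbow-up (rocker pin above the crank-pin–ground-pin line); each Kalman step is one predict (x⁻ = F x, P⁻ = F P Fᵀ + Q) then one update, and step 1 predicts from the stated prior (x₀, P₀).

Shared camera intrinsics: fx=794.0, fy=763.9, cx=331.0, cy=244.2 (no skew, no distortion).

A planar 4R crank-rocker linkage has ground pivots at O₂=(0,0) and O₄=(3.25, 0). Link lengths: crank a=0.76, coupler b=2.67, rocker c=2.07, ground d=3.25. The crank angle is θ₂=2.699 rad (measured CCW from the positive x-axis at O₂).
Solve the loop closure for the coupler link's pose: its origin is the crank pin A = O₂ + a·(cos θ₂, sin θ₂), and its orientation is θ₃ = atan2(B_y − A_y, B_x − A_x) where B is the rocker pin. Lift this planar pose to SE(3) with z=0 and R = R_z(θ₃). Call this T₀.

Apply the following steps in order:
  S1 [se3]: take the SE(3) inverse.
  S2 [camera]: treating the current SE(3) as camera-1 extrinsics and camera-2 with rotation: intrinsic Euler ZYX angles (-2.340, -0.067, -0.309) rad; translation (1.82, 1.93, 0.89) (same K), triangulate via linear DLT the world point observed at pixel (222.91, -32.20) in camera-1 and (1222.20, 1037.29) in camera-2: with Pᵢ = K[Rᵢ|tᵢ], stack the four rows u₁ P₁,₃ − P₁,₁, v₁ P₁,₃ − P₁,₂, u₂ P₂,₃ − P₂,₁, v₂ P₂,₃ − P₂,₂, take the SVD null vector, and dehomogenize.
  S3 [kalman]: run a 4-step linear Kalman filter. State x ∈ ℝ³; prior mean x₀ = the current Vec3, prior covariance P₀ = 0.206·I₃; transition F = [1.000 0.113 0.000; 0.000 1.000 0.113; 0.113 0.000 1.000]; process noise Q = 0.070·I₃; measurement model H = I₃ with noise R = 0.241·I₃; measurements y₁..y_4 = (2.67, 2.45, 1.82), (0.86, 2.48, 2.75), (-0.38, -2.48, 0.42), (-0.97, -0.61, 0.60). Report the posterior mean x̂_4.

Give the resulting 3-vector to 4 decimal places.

result = (-0.1705, -0.1458, 1.0315)

source (fourbar_fk): coupler pose = R=[0.9115 -0.4112 0.0000; 0.4112 0.9115 0.0000; 0.0000 0.0000 1.0000], t=(-0.6868, 0.3255, 0.0000)
after S1 (invert_se3): R=[0.9115 0.4112 0.0000; -0.4112 0.9115 0.0000; 0.0000 0.0000 1.0000], t=(0.4922, -0.5791, 0.0000)
after S2 (triangulate): (-0.6526, -0.2083, 1.3836)
after S3 (kf_track): (-0.1705, -0.1458, 1.0315)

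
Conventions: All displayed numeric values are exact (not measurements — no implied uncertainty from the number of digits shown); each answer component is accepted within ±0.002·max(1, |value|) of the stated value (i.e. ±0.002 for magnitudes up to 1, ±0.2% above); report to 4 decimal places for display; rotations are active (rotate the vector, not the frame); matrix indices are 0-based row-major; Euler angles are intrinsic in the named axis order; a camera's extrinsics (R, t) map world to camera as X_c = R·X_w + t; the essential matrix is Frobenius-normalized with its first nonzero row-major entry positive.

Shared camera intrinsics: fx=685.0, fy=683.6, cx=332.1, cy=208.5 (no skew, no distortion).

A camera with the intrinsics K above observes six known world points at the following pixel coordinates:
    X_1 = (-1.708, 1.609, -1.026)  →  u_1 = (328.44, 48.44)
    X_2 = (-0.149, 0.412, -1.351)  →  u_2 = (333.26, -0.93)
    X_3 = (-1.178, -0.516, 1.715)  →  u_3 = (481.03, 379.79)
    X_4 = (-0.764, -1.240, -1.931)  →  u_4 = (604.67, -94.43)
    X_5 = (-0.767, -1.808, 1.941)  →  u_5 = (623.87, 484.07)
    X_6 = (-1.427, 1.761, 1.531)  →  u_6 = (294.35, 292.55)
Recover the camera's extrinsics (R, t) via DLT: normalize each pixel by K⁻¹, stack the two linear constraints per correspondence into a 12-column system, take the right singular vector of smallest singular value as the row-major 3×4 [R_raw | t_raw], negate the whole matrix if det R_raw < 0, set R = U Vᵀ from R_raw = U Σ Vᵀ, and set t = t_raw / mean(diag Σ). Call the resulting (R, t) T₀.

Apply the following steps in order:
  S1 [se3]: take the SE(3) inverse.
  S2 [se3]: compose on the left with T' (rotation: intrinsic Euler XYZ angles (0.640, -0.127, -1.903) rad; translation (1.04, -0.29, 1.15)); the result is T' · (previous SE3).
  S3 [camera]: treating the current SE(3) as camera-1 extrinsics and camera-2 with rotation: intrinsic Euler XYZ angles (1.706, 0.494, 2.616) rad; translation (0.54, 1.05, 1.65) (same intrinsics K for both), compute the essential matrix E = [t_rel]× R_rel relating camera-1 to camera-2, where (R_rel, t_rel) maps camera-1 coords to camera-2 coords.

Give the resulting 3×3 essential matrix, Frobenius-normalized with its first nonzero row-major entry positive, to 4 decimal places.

matrix = [0.1736 -0.1476 0.5328; 0.4050 -0.4073 0.0650; 0.2295 -0.2573 -0.4595]

source (pnp_recover): camera pose = R=[-0.5944 -0.8036 -0.0303; 0.1571 -0.1529 0.9757; -0.7887 0.5752 0.2171], t=(0.2100, -0.1001, 4.8503)
after S1 (invert_se3): R=[-0.5944 0.1571 -0.7887; -0.8036 -0.1529 0.5752; -0.0303 0.9757 0.2171], t=(3.9659, -2.6364, -0.9492)
after S2 (compose_se3): R=[-0.5574 -0.3178 0.7670; 0.7216 -0.6423 0.2583; 0.4105 0.6975 0.5874], t=(-2.5949, -1.7588, -1.7152)
after S3 (essential): [0.1736 -0.1476 0.5328; 0.4050 -0.4073 0.0650; 0.2295 -0.2573 -0.4595]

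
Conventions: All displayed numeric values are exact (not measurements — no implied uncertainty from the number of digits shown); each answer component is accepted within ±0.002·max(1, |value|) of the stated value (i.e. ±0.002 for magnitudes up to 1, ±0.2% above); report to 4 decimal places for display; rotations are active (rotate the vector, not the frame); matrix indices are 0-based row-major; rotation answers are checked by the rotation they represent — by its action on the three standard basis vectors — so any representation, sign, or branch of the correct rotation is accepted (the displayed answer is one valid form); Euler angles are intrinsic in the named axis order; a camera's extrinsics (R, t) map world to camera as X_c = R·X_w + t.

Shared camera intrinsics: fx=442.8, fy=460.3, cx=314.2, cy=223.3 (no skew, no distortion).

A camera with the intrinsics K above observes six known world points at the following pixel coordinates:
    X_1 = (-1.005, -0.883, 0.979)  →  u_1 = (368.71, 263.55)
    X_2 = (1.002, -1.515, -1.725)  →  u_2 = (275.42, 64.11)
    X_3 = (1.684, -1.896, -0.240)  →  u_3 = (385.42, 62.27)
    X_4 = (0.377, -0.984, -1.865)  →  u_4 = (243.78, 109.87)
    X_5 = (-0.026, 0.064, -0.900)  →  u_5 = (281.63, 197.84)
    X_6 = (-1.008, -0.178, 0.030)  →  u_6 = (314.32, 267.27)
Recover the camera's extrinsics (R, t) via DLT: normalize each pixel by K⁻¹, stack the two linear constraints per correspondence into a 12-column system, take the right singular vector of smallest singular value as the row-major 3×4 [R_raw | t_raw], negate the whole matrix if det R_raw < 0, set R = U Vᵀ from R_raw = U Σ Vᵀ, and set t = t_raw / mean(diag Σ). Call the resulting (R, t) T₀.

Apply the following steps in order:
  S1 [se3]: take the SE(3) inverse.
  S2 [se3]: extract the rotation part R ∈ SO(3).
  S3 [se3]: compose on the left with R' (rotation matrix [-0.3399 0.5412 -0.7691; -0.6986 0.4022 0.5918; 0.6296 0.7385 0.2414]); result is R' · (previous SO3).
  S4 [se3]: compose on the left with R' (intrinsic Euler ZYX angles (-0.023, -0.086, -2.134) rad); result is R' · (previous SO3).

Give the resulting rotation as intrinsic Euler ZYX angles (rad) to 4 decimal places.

source (pnp_recover): camera pose = R=[0.4295 -0.1004 0.8974; -0.7354 0.5379 0.4121; -0.5241 -0.8370 0.1572], t=(0.3900, -0.0100, 6.1015)
after S1 (invert_se3): R=[0.4295 -0.7354 -0.5241; -0.1004 0.5379 -0.8370; 0.8974 0.4121 0.1572], t=(3.0229, 5.1515, -1.3053)
after S2 (rot_of_se3): [0.4295 -0.7354 -0.5241; -0.1004 0.5379 -0.8370; 0.8974 0.4121 0.1572]
after S3 (compose_so3): [-0.8906 0.2241 -0.3958; 0.1906 0.9740 0.1226; 0.4130 0.0337 -0.9101]
after S4 (compose_so3): [-0.8486 0.2842 -0.4462; 0.2670 -0.4982 -0.8249; -0.4568 -0.8192 0.3469]

rotation (euler_zyx) = (2.8368, 0.4743, -1.1702)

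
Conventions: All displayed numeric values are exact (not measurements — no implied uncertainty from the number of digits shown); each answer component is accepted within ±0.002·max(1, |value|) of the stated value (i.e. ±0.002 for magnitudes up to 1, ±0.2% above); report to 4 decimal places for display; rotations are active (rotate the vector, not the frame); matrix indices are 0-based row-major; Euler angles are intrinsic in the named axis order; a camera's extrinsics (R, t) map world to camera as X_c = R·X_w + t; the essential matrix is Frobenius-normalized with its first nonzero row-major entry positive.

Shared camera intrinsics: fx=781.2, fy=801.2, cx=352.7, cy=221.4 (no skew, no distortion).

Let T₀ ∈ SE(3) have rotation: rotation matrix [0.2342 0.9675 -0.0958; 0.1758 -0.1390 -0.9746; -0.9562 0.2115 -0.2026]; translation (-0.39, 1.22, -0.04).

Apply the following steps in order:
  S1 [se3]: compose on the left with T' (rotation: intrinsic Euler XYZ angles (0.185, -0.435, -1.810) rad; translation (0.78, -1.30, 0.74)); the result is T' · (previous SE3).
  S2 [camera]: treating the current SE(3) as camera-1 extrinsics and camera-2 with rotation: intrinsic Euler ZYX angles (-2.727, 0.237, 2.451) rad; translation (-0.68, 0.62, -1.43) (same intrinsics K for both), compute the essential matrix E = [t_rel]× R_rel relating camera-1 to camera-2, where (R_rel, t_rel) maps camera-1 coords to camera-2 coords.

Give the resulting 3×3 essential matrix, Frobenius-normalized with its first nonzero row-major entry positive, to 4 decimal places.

matrix = [0.4933 0.4694 -0.1411; -0.1379 0.3803 0.4410; -0.1969 0.1422 0.3150]

after S1 (compose_se3): R=[0.5075 -0.4195 -0.7527; -0.1140 -0.8985 0.4238; -0.8541 -0.1292 -0.5038], t=(1.9555, -1.3041, 1.2501)
after S2 (essential): [0.4933 0.4694 -0.1411; -0.1379 0.3803 0.4410; -0.1969 0.1422 0.3150]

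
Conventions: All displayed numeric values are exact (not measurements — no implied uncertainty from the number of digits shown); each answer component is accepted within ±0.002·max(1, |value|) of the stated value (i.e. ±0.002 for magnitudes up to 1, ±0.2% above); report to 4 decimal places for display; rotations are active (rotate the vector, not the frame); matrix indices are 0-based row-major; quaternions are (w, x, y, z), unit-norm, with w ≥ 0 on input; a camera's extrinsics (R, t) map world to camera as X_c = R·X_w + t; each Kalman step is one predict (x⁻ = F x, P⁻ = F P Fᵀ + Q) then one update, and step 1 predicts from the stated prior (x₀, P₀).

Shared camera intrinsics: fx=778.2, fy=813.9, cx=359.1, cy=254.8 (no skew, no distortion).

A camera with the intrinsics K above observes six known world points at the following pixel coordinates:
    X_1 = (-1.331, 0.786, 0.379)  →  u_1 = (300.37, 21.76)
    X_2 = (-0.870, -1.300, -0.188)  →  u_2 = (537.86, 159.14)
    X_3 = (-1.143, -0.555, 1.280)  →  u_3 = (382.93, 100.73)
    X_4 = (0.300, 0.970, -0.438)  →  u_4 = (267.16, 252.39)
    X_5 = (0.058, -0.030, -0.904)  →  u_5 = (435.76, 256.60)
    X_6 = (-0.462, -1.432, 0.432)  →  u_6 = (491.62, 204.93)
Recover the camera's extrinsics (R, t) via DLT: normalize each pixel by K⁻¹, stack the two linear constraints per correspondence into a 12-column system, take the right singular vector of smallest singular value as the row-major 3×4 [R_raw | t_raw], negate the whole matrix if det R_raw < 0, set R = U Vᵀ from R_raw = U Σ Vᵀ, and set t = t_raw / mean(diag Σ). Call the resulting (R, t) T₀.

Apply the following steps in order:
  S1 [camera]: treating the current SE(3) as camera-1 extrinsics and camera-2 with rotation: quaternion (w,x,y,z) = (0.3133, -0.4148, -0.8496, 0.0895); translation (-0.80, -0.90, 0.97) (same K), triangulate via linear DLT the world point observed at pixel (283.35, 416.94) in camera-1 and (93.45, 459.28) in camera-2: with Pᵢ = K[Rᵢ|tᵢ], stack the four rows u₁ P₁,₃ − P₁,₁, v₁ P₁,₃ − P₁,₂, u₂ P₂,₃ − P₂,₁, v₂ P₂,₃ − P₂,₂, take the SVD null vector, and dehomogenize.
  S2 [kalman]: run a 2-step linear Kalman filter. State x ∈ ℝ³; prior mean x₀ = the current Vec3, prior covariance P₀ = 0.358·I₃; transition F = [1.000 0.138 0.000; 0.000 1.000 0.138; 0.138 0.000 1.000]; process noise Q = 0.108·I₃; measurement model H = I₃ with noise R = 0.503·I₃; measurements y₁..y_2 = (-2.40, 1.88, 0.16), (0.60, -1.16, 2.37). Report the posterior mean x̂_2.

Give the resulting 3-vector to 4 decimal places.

source (pnp_recover): camera pose = R=[-0.2409 -0.8492 -0.4700; 0.9696 -0.1896 -0.1544; 0.0420 -0.4929 0.8691], t=(0.0800, -0.1900, 6.0103)
after S1 (triangulate): (1.2999, 0.6577, -0.6041)
after S2 (kf_track): (0.1216, 0.2719, 0.7822)

result = (0.1216, 0.2719, 0.7822)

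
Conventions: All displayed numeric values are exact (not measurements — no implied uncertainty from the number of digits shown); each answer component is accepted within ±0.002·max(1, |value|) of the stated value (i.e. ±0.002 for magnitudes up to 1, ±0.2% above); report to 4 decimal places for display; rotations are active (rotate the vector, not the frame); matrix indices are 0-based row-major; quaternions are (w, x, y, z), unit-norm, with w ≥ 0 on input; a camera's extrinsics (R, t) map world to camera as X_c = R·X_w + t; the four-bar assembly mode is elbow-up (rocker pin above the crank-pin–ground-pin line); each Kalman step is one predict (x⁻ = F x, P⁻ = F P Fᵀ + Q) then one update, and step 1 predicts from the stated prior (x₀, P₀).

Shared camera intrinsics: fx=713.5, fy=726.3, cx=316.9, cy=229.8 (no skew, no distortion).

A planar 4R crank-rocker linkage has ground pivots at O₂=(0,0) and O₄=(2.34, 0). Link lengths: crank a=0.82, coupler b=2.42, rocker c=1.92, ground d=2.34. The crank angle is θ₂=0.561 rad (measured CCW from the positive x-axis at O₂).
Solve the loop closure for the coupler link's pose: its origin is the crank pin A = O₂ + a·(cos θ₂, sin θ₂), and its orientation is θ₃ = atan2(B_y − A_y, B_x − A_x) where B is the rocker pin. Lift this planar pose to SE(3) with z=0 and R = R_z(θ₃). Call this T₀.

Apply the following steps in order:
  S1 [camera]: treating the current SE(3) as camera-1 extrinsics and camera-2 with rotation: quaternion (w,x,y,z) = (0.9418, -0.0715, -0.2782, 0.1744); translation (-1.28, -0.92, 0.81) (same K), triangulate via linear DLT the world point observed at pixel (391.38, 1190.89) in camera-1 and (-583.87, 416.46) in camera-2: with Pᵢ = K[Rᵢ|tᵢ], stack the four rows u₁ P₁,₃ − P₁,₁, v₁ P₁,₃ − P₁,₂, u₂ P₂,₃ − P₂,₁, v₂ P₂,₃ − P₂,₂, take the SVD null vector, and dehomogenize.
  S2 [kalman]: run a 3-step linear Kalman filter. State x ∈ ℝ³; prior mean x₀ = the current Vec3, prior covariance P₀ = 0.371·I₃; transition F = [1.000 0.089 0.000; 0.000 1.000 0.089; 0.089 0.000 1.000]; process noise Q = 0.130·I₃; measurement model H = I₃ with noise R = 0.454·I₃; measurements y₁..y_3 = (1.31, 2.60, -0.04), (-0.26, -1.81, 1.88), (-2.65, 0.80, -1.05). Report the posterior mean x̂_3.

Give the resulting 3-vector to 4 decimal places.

source (fourbar_fk): coupler pose = R=[0.7966 -0.6045 0.0000; 0.6045 0.7966 0.0000; 0.0000 0.0000 1.0000], t=(0.6943, 0.4363, 0.0000)
after S1 (triangulate): (0.2736, 1.2959, 1.2348)
after S2 (kf_track): (-0.9066, 0.4864, 0.1701)

result = (-0.9066, 0.4864, 0.1701)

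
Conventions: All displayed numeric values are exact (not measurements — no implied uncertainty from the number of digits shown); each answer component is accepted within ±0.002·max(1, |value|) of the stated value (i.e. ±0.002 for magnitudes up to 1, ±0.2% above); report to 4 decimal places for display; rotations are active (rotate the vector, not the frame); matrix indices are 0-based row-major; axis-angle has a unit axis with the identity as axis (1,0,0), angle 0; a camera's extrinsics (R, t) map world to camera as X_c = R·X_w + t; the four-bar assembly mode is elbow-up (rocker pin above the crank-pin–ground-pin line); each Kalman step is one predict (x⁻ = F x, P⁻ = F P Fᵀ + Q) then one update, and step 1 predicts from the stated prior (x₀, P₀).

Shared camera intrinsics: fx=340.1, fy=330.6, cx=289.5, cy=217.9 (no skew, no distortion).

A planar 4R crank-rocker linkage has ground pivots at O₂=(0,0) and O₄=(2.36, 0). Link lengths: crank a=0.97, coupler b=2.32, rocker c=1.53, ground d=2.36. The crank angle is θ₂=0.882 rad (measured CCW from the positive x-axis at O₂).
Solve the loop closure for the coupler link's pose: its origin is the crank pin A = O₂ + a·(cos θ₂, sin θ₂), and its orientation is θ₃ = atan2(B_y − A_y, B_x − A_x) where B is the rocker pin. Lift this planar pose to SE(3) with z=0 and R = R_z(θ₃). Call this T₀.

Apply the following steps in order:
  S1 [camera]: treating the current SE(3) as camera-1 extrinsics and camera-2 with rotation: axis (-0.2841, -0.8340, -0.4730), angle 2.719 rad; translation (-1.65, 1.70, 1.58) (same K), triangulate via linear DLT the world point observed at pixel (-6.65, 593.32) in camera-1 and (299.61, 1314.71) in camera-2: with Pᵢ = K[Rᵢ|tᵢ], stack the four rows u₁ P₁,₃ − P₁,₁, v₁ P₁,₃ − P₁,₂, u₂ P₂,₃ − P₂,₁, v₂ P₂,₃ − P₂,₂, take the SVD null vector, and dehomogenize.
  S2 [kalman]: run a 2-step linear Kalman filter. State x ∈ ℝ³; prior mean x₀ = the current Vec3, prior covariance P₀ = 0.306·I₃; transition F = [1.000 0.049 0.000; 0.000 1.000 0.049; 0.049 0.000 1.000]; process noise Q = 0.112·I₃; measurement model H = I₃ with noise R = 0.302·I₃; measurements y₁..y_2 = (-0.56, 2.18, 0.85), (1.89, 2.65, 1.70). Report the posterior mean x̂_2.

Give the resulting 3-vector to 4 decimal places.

result = (0.5288, 2.2521, 1.3474)

source (fourbar_fk): coupler pose = R=[0.9522 -0.3054 0.0000; 0.3054 0.9522 0.0000; 0.0000 0.0000 1.0000], t=(0.6165, 0.7489, 0.0000)
after S1 (triangulate): (-1.4007, 1.1089, 1.2126)
after S2 (kf_track): (0.5288, 2.2521, 1.3474)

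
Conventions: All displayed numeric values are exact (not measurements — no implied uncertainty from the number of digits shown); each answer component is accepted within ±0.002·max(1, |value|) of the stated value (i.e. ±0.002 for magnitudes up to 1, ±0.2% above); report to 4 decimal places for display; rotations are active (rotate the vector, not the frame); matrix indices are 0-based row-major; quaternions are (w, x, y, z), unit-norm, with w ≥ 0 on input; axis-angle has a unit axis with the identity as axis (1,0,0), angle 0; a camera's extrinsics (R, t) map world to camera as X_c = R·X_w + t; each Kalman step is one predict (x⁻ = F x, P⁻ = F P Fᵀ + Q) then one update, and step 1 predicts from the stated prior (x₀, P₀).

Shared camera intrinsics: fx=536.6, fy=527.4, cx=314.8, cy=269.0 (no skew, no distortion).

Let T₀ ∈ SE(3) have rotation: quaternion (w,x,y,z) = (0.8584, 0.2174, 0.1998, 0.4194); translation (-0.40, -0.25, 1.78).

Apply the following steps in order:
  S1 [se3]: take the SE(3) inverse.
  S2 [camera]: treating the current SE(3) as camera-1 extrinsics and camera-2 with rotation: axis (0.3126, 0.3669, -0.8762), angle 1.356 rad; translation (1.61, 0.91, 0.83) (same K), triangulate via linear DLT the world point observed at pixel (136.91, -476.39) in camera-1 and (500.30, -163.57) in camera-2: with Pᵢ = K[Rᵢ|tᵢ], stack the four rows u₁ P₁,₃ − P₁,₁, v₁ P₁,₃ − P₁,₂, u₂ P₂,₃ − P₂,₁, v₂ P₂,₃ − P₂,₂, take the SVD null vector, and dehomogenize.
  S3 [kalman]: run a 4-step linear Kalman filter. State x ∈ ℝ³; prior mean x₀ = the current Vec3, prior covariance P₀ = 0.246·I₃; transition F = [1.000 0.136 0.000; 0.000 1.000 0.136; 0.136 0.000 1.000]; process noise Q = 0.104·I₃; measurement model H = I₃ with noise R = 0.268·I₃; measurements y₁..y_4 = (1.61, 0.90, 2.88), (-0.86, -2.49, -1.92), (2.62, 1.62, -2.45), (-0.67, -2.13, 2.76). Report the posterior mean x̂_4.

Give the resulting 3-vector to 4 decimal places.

result = (0.3580, -0.9406, 0.8218)

after S1 (invert_se3): R=[0.5683 0.8070 -0.1607; -0.6332 0.5537 0.5409; 0.5254 -0.2057 0.8256], t=(0.7151, -1.0776, -1.3109)
after S2 (triangulate): (0.9754, -1.6519, 1.9078)
after S3 (kf_track): (0.3580, -0.9406, 0.8218)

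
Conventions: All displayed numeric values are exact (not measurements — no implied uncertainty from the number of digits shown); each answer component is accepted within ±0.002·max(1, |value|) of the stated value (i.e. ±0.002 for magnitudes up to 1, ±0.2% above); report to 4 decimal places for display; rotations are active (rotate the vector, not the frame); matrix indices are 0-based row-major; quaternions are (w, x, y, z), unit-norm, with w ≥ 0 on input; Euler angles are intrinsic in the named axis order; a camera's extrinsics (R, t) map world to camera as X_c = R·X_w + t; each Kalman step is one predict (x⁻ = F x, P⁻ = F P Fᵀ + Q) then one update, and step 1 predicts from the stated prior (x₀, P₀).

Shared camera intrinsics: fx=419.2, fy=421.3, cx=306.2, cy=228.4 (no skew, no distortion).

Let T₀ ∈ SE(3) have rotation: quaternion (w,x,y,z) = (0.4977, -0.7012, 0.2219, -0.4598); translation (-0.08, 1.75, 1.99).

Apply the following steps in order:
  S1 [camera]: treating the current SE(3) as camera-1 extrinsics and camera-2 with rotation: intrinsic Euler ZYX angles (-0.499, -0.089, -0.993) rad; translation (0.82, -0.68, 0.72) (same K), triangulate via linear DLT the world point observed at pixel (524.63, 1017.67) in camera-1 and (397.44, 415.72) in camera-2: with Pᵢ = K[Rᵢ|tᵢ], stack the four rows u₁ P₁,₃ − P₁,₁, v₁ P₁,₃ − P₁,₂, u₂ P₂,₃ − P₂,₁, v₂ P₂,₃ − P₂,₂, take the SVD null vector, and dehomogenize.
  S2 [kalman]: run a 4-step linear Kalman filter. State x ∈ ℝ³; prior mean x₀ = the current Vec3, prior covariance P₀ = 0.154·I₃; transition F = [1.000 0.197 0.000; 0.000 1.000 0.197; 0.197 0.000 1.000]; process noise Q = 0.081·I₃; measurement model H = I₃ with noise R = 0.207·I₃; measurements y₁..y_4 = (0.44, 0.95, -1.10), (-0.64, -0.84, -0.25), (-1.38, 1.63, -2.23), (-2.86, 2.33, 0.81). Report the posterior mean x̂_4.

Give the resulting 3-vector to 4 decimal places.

result = (-1.6334, 1.2639, -0.3066)

after S1 (triangulate): (-0.9601, -0.5859, 1.8999)
after S2 (kf_track): (-1.6334, 1.2639, -0.3066)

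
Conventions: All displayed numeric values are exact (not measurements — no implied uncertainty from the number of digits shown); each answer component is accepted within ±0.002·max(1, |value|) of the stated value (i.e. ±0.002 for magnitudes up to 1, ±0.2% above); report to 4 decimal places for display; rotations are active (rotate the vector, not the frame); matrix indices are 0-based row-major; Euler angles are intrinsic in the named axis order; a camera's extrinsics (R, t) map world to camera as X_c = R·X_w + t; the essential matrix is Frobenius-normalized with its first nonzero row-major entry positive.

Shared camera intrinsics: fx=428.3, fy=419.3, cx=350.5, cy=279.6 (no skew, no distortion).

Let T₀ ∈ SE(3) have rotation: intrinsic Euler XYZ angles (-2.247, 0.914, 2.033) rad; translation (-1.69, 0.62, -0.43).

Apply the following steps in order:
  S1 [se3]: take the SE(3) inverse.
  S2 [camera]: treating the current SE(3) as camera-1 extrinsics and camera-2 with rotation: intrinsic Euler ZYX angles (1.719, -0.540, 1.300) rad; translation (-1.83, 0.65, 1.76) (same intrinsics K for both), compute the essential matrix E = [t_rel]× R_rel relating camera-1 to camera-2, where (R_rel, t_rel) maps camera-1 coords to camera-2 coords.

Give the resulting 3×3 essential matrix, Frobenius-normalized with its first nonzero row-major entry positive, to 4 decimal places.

after S1 (invert_se3): R=[-0.2723 -0.2847 -0.9191; -0.5465 0.8319 -0.0958; 0.7920 0.4762 -0.3821], t=(-0.6788, -1.4806, 0.8788)
after S2 (essential): [0.1966 0.1931 -0.3439; -0.5941 0.1512 0.2055; -0.1831 0.4478 -0.3920]

matrix = [0.1966 0.1931 -0.3439; -0.5941 0.1512 0.2055; -0.1831 0.4478 -0.3920]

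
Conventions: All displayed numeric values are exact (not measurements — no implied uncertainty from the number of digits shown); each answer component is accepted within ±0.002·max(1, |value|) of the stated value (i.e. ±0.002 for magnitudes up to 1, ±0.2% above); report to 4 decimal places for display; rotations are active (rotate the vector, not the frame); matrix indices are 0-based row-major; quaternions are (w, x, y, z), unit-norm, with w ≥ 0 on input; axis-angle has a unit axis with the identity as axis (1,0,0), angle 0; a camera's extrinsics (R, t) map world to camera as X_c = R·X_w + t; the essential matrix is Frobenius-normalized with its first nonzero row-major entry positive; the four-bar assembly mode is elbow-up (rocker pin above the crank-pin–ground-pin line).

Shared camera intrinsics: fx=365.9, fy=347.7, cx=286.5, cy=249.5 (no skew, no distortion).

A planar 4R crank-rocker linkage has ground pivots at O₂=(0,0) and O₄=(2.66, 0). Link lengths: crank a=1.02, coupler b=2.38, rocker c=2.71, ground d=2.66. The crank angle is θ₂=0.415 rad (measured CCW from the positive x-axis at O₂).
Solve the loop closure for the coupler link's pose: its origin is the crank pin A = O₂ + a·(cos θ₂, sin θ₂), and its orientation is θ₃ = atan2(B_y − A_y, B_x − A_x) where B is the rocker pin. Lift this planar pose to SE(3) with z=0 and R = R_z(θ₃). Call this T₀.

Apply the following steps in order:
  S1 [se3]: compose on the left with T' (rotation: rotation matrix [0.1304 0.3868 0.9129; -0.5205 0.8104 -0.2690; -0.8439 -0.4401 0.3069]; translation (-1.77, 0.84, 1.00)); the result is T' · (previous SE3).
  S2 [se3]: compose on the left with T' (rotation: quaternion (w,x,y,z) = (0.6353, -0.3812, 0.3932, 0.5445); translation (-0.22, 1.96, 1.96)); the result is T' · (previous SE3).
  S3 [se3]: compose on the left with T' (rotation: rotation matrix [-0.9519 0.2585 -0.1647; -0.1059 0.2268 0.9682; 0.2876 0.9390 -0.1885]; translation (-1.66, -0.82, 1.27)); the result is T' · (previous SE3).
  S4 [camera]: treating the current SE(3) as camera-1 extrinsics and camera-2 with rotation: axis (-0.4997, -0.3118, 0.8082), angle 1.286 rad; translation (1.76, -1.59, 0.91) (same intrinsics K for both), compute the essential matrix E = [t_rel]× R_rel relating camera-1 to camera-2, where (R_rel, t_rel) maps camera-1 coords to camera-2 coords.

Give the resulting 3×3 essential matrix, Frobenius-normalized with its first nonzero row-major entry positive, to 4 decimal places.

source (fourbar_fk): coupler pose = R=[0.3975 -0.9176 0.0000; 0.9176 0.3975 0.0000; 0.0000 0.0000 1.0000], t=(0.9334, 0.4113, 0.0000)
after S1 (compose_se3): R=[0.4067 0.0341 0.9129; 0.5367 0.7997 -0.2690; -0.7393 0.5994 0.3069], t=(-1.4893, 0.6875, 0.0313)
after S2 (compose_se3): R=[-0.5549 -0.7390 0.3820; -0.4527 0.6535 0.6067; -0.6980 0.1637 -0.6971], t=(-1.0447, 1.4847, 3.2962)
after S3 (compose_se3): R=[0.5261 0.8454 -0.0920; -0.7197 0.3850 -0.5778; -0.4531 0.3702 0.8110], t=(-0.8246, 2.8186, 1.7424)
after S4 (essential): [0.3061 -0.0798 -0.0658; -0.3174 -0.3675 0.4887; -0.5051 0.3862 -0.1291]

matrix = [0.3061 -0.0798 -0.0658; -0.3174 -0.3675 0.4887; -0.5051 0.3862 -0.1291]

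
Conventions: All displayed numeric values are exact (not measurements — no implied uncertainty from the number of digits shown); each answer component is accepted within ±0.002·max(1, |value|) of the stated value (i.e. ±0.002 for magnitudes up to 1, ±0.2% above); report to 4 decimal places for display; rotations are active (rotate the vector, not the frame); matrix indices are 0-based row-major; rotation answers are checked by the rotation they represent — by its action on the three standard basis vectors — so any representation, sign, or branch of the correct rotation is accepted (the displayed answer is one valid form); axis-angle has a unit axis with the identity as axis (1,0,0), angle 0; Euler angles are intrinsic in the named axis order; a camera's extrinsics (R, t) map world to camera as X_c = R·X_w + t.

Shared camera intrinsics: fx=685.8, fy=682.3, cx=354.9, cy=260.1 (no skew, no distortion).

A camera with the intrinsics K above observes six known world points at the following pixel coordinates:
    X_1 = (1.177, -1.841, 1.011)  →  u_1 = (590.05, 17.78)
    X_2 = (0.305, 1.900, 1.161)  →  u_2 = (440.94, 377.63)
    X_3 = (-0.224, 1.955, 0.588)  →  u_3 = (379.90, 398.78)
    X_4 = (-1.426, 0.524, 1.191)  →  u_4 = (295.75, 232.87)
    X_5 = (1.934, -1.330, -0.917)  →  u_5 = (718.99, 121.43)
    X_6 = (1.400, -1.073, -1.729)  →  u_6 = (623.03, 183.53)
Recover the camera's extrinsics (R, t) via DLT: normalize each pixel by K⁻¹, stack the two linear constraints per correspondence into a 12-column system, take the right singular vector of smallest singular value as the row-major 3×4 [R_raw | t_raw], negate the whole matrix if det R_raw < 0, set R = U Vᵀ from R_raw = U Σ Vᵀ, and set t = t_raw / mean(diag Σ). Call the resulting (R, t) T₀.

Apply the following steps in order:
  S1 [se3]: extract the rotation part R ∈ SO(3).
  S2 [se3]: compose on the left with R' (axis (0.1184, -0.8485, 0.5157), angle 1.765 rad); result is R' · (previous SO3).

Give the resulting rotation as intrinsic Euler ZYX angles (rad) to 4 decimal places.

source (pnp_recover): camera pose = R=[0.9575 -0.0641 0.2814; 0.1579 0.9325 -0.3249; -0.2416 0.3555 0.9029], t=(0.4299, -0.1700, 5.7393)
after S1 (rot_of_se3): [0.9575 -0.0641 0.2814; 0.1579 0.9325 -0.3249; -0.2416 0.3555 0.9029]
after S2 (compose_so3): [-0.0840 -0.8424 -0.5323; 0.6291 0.3694 -0.6840; 0.7728 -0.3923 0.4989]

rotation (euler_zyx) = (1.7035, -0.8832, -0.6663)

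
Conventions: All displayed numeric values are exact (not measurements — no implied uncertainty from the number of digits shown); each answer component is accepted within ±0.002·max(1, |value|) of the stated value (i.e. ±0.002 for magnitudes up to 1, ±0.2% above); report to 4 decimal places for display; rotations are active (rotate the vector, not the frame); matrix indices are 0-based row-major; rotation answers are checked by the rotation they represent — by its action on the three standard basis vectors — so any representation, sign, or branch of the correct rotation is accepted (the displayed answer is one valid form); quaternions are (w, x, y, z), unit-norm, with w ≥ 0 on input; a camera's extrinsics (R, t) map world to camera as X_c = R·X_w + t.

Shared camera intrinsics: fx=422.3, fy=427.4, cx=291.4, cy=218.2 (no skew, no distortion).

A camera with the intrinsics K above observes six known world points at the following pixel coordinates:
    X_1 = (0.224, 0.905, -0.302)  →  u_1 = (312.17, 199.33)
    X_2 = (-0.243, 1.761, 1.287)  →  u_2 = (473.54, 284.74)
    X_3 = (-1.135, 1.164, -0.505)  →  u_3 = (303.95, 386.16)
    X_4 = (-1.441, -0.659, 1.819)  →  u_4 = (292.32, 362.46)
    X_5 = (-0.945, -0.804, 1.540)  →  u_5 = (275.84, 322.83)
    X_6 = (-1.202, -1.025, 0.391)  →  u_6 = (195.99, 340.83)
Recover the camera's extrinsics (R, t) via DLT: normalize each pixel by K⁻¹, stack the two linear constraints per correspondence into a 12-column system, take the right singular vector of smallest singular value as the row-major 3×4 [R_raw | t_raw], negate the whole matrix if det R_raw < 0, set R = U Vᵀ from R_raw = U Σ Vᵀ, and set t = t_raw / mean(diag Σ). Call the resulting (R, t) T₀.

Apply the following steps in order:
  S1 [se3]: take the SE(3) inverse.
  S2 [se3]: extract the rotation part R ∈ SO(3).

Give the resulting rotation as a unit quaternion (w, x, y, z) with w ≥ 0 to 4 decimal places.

rotation (quat) = (0.6858, 0.3005, -0.1574, 0.6439)

source (pnp_recover): camera pose = R=[0.1213 0.7885 0.6029; -0.9778 -0.0098 0.2095; 0.1711 -0.6149 0.7698], t=(-0.3900, 0.1399, 4.1799)
after S1 (invert_se3): R=[0.1213 -0.9778 0.1711; 0.7885 -0.0098 -0.6149; 0.6029 0.2095 0.7698], t=(-0.5310, 2.8792, -3.0119)
after S2 (rot_of_se3): [0.1213 -0.9778 0.1711; 0.7885 -0.0098 -0.6149; 0.6029 0.2095 0.7698]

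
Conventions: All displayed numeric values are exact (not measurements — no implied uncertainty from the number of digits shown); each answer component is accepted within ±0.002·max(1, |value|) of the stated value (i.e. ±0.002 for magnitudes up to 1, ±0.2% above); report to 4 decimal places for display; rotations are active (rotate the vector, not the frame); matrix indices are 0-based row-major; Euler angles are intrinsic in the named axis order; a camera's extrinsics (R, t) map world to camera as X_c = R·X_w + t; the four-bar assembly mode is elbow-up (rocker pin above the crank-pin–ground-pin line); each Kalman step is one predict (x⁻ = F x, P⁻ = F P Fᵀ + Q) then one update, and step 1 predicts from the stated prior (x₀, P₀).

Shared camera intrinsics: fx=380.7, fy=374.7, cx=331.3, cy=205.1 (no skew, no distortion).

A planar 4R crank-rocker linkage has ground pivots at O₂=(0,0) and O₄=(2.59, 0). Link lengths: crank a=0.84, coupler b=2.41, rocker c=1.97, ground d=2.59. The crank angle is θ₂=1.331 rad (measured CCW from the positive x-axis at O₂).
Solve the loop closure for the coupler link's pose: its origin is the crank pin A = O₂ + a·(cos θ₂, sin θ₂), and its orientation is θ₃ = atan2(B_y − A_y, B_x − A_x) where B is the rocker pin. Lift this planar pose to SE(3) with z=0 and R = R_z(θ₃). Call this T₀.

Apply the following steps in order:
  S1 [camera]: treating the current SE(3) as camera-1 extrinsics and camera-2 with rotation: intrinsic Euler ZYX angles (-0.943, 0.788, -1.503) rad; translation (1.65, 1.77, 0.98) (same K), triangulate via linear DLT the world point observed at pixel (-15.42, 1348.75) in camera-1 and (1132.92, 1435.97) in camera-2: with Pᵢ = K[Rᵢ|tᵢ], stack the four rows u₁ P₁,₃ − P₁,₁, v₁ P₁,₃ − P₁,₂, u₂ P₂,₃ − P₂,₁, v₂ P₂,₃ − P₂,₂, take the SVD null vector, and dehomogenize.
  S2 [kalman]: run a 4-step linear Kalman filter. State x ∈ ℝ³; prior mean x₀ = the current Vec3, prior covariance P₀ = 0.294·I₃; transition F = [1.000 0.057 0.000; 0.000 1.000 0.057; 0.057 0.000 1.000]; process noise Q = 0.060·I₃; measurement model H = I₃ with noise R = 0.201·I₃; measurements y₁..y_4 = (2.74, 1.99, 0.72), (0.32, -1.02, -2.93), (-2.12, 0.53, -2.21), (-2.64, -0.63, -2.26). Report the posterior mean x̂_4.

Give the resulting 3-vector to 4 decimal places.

source (fourbar_fk): coupler pose = R=[0.8819 -0.4714 0.0000; 0.4714 0.8819 0.0000; 0.0000 0.0000 1.0000], t=(0.1995, 0.8160, 0.0000)
after S1 (triangulate): (-0.3057, 0.6260, 0.4010)
after S2 (kf_track): (-1.3506, -0.1899, -1.9216)

result = (-1.3506, -0.1899, -1.9216)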